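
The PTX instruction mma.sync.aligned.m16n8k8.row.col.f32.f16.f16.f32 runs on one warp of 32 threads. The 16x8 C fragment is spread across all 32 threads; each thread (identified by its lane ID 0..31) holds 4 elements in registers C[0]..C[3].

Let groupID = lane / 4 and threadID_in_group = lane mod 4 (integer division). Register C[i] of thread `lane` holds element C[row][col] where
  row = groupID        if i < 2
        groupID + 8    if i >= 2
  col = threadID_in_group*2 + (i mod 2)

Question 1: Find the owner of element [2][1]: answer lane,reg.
8,1

r=2->g=2,rb=0  c=1->t=0,b0=1
L=2*4+0=8  i=0*2+1=1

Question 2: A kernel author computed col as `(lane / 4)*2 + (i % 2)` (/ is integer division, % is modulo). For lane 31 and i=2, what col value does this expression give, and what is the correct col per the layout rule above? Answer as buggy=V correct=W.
`(lane / 4)*2 + (i % 2)`[31,2]⇒14
lane 31: gr=7 (31/4), th=3 (31%4)
i=2: r=7+8=15, c=3*2+0=6
col: 14 vs 6

buggy=14 correct=6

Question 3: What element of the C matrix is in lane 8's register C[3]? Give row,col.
lane 8->8/4=2, 8 mod 4=0
i=3  r:2+8->10  c:2·0+1->1

10,1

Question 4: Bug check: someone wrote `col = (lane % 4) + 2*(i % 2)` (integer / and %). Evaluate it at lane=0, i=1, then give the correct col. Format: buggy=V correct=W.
buggy=2 correct=1

`(lane % 4) + 2*(i % 2)`[0,1]->2
lane 0: g=0 (0/4), t=0 (0%4)
i=1: r=0+0=0, c=0*2+1=1
col: 2 vs 1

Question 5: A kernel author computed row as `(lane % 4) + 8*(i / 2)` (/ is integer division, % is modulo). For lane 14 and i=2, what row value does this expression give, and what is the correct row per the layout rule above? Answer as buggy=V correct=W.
buggy=10 correct=11

`(lane % 4) + 8*(i / 2)`[14,2]→10
lane 14→14/4=3, 14 mod 4=2
i=2  r:3+8→11  c:2·2+0→4
row: 10 vs 11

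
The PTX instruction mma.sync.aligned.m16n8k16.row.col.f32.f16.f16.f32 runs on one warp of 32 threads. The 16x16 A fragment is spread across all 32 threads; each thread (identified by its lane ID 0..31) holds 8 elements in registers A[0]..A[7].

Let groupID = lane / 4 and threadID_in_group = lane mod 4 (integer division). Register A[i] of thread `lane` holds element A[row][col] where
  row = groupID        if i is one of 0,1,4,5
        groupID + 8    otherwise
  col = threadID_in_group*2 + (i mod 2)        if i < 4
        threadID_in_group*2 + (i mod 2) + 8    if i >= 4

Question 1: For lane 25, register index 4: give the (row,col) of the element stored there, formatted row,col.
L=25->g=25>>2=6, t=25&3=1
[4]->row 6+0=6  col 1·2+0+8=10

6,10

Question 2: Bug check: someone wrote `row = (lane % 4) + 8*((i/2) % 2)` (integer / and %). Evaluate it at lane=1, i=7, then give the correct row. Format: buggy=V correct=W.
buggy=9 correct=8

`(lane % 4) + 8*((i/2) % 2)`[1,7]⇒9
L=1⇒gr=1>>2=0, th=1&3=1
[7]⇒row 0+8=8  col 1·2+1+8=11
row: 9 vs 8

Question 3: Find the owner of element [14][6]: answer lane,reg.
27,2

r=14⇒gr=6,Rb=1  c=6⇒Cb=0,th=3,odd=0
L=6*4+3=27  i=0*4+1*2+0=2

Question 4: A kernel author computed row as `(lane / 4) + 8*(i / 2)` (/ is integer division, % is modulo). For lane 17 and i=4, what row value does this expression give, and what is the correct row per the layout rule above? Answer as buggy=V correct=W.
`(lane / 4) + 8*(i / 2)`[17,4]=>20
17: grp=4,tig=1
[4] (4+0,1*2+0+8) = (4,10)
row: 20 vs 4

buggy=20 correct=4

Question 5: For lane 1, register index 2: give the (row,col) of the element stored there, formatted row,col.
8,2

lane 1: gid=0 (1/4), tid=1 (1%4)
i=2: r=0+8=8, c=1*2+0+0=2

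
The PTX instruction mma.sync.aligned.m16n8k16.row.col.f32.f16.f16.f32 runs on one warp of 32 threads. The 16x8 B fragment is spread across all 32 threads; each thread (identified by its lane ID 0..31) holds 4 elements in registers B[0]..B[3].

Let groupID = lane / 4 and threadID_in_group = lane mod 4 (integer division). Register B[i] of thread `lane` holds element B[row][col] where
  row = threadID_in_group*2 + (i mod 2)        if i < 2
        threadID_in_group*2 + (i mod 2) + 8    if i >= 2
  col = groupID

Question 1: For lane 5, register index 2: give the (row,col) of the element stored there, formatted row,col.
lane 5: gr=1 (5/4), th=1 (5%4)
i=2: r=1*2+0+8=10, c=gr=1

10,1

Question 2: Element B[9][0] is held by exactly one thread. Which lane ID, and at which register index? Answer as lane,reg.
c=0→G=0  r=9→rhi=1,T=0,p=1
L=0*4+0=0  i=1*2+1=3

0,3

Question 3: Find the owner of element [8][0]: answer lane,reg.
c=0⇒gr=0  r=8⇒Rb=1,th=0,odd=0
L=0*4+0=0  i=1*2+0=2

0,2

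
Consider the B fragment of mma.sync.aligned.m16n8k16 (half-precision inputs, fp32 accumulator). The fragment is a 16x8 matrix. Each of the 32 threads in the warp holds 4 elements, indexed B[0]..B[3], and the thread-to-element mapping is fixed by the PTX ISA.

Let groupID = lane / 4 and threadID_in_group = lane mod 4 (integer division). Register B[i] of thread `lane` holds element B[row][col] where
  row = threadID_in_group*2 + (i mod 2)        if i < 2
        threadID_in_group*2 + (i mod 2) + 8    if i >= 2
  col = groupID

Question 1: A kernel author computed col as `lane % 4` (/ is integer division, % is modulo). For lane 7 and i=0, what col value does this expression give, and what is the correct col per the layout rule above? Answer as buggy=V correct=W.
buggy=3 correct=1

`lane % 4`[7,0]->3
lane 7: gid=1 (7/4), tid=3 (7%4)
i=0: r=3*2+0+0=6, c=gid=1
col: 3 vs 1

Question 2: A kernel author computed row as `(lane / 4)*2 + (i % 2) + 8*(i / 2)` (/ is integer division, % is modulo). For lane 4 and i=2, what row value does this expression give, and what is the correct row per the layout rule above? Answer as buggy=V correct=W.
buggy=10 correct=8

`(lane / 4)*2 + (i % 2) + 8*(i / 2)`[4,2]->10
lane 4->4/4=1, 4 mod 4=0
i=2  r:2·0+0+8->8  c:1
row: 10 vs 8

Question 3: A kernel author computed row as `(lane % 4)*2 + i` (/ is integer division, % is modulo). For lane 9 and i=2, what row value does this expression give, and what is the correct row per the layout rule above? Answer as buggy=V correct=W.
`(lane % 4)*2 + i`[9,2]->4
L=9->g=9>>2=2, t=9&3=1
[2]->row 1·2+0+8=10  col g=2
row: 4 vs 10

buggy=4 correct=10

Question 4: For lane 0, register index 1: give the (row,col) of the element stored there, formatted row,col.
1,0

lane 0: grp=0 (0/4), tig=0 (0%4)
i=1: r=0*2+1+0=1, c=grp=0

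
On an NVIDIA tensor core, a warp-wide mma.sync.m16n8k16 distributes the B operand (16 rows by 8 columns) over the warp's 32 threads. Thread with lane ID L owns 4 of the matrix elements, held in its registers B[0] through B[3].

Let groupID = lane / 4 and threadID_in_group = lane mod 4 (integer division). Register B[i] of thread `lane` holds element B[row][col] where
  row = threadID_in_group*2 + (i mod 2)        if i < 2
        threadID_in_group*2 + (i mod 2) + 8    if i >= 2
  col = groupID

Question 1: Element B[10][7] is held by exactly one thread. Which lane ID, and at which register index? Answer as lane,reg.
29,2

c=7→G=7  r=10→rhi=1,T=1,p=0
L=7*4+1=29  i=1*2+0=2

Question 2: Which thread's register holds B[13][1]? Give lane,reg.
6,3

c: 1->gid=1  r: 13->r8=1,tid=2,i&1=1
L=1*4+2=6  i=1*2+1=3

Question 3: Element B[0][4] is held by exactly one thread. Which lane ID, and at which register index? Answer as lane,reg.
16,0

c=4->g=4  r=0->rb=0,t=0,b0=0
L=4*4+0=16  i=0*2+0=0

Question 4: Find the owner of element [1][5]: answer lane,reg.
c:5=>grp=5  r:1=>rB=0,tig=0,lo=1
L=5*4+0=20  i=0*2+1=1

20,1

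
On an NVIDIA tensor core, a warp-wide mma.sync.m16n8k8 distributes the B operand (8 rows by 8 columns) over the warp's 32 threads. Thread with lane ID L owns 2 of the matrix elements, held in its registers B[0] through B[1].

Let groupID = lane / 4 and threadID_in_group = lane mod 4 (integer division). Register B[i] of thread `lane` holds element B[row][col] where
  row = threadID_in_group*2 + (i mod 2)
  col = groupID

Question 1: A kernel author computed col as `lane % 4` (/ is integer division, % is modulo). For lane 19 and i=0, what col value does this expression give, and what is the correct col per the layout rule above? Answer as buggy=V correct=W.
buggy=3 correct=4

`lane % 4`[19,0]->3
19: g=4,t=3
[0] (3*2+0,4) = (6,4)
col: 3 vs 4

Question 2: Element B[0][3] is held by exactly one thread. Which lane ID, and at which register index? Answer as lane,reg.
12,0

c: 3->gid=3  r: 0->tid=0,i&1=0
L=3*4+0=12  i=0=0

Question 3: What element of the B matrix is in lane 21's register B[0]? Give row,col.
2,5

L=21=>grp=21>>2=5, tig=21&3=1
[0]=>row 1·2+0=2  col grp=5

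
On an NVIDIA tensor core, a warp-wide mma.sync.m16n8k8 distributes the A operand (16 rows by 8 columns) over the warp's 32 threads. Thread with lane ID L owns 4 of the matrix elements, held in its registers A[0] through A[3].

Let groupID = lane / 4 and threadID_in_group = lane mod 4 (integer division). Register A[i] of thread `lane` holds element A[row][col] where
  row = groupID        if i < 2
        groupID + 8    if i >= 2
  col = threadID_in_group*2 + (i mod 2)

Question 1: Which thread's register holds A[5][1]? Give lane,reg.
r=5⇒gr=5,Rb=0  c=1⇒th=0,odd=1
L=5*4+0=20  i=0*2+1=1

20,1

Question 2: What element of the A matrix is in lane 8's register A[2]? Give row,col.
10,0

lane 8: grp=2 (8/4), tig=0 (8%4)
i=2: r=2+8=10, c=0*2+0=0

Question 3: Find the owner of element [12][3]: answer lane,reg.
r=12→G=4,rhi=1  c=3→T=1,p=1
L=4*4+1=17  i=1*2+1=3

17,3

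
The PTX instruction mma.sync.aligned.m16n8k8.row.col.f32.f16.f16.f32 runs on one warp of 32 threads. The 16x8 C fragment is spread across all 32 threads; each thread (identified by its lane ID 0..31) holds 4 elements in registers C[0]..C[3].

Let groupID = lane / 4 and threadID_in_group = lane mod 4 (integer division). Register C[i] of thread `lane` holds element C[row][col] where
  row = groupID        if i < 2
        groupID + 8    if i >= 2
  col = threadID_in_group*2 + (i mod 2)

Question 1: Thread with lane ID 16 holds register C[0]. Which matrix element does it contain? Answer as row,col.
L=16→G=16>>2=4, T=16&3=0
[0]→row 4+0=4  col 0·2+0=0

4,0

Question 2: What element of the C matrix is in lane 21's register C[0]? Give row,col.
5,2

21: gid=5,tid=1
[0] (5+0,1*2+0) = (5,2)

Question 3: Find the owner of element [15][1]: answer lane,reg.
28,3

r=15⇒gr=7,Rb=1  c=1⇒th=0,odd=1
L=7*4+0=28  i=1*2+1=3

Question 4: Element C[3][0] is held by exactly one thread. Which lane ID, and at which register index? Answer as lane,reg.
12,0

r=3→G=3,rhi=0  c=0→T=0,p=0
L=3*4+0=12  i=0*2+0=0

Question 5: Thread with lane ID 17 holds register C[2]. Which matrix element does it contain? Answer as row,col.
L=17->gid=17>>2=4, tid=17&3=1
[2]->row 4+8=12  col 1·2+0=2

12,2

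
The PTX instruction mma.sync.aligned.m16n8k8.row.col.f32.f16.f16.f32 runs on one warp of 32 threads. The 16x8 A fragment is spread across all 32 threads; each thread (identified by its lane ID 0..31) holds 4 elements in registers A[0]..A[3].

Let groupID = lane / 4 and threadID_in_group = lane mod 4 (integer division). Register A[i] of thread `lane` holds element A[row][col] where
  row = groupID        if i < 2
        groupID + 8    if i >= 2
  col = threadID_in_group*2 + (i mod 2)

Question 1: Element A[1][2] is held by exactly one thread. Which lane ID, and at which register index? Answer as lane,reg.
r=1→G=1,rhi=0  c=2→T=1,p=0
L=1*4+1=5  i=0*2+0=0

5,0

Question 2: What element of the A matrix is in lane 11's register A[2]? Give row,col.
L=11=>grp=11>>2=2, tig=11&3=3
[2]=>row 2+8=10  col 3·2+0=6

10,6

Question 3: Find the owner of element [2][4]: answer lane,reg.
r=2⇒gr=2,Rb=0  c=4⇒th=2,odd=0
L=2*4+2=10  i=0*2+0=0

10,0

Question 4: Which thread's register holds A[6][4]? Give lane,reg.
26,0

r=6->g=6,rb=0  c=4->t=2,b0=0
L=6*4+2=26  i=0*2+0=0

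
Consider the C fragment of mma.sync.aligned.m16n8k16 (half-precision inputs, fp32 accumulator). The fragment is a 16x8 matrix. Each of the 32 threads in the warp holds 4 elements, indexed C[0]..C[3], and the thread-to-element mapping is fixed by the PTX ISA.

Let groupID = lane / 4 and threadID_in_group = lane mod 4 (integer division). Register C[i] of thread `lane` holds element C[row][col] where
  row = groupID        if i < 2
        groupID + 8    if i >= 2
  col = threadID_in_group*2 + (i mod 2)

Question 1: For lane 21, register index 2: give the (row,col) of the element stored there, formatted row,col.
L=21⇒gr=21>>2=5, th=21&3=1
[2]⇒row 5+8=13  col 1·2+0=2

13,2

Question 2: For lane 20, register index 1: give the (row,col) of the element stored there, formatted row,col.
lane 20: grp=5 (20/4), tig=0 (20%4)
i=1: r=5+0=5, c=0*2+1=1

5,1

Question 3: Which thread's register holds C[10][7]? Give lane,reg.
11,3

r=10⇒gr=2,Rb=1  c=7⇒th=3,odd=1
L=2*4+3=11  i=1*2+1=3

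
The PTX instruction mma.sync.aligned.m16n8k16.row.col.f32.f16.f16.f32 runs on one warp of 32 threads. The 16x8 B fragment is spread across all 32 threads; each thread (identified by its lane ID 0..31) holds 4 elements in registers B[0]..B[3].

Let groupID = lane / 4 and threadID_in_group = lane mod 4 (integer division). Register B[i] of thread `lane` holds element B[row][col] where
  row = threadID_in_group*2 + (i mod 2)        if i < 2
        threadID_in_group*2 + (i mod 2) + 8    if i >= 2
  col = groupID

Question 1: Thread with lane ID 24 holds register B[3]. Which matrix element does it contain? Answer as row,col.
lane 24: grp=6 (24/4), tig=0 (24%4)
i=3: r=0*2+1+8=9, c=grp=6

9,6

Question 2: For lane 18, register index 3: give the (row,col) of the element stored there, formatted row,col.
13,4

lane 18=>18/4=4, 18 mod 4=2
i=3  r:2·2+1+8=>13  c:4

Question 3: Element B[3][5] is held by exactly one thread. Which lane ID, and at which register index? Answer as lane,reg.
c=5->g=5  r=3->rb=0,t=1,b0=1
L=5*4+1=21  i=0*2+1=1

21,1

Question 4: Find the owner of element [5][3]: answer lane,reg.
14,1

c=3->g=3  r=5->rb=0,t=2,b0=1
L=3*4+2=14  i=0*2+1=1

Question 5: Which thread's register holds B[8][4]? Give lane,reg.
16,2

c:4=>grp=4  r:8=>rB=1,tig=0,lo=0
L=4*4+0=16  i=1*2+0=2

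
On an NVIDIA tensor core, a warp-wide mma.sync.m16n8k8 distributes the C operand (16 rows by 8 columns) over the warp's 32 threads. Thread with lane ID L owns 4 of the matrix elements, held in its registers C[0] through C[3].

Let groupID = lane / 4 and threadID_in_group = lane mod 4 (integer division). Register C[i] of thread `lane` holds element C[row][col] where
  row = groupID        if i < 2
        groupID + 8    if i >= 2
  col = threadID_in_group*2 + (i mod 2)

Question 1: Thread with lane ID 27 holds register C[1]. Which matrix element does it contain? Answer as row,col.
6,7

27: G=6,T=3
[1] (6+0,3*2+1) = (6,7)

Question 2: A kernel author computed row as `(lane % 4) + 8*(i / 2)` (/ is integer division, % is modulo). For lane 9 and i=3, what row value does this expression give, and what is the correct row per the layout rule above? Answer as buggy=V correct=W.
buggy=9 correct=10

`(lane % 4) + 8*(i / 2)`[9,3]->9
lane 9: g=2 (9/4), t=1 (9%4)
i=3: r=2+8=10, c=1*2+1=3
row: 9 vs 10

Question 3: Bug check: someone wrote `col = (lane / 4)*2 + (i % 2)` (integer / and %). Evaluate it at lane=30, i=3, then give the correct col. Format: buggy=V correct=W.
`(lane / 4)*2 + (i % 2)`[30,3]⇒15
L=30⇒gr=30>>2=7, th=30&3=2
[3]⇒row 7+8=15  col 2·2+1=5
col: 15 vs 5

buggy=15 correct=5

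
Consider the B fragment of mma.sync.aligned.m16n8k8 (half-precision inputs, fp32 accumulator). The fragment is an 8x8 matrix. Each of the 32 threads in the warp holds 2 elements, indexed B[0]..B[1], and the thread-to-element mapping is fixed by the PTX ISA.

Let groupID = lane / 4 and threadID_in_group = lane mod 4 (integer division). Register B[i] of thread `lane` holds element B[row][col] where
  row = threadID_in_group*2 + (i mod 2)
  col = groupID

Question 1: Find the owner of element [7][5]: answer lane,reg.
c:5=>grp=5  r:7=>tig=3,lo=1
L=5*4+3=23  i=1=1

23,1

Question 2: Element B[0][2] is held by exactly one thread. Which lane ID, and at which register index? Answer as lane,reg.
8,0

c:2=>grp=2  r:0=>tig=0,lo=0
L=2*4+0=8  i=0=0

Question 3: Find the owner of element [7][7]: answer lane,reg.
c: 7->gid=7  r: 7->tid=3,i&1=1
L=7*4+3=31  i=1=1

31,1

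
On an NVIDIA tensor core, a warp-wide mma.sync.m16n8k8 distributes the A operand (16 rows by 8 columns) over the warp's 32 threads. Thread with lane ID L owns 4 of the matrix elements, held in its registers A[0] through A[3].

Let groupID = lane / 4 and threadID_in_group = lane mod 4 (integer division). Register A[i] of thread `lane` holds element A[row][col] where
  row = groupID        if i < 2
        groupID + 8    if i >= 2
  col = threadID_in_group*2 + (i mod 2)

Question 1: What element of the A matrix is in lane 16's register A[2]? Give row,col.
16: gr=4,th=0
[2] (4+8,0*2+0) = (12,0)

12,0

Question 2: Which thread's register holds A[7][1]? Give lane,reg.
28,1

r=7->g=7,rb=0  c=1->t=0,b0=1
L=7*4+0=28  i=0*2+1=1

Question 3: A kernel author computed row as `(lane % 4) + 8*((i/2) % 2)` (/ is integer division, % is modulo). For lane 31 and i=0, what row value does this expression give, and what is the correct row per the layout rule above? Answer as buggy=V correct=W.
buggy=3 correct=7

`(lane % 4) + 8*((i/2) % 2)`[31,0]⇒3
31: gr=7,th=3
[0] (7+0,3*2+0) = (7,6)
row: 3 vs 7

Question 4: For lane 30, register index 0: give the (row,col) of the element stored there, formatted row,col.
lane 30->30/4=7, 30 mod 4=2
i=0  r:7+0->7  c:2·2+0->4

7,4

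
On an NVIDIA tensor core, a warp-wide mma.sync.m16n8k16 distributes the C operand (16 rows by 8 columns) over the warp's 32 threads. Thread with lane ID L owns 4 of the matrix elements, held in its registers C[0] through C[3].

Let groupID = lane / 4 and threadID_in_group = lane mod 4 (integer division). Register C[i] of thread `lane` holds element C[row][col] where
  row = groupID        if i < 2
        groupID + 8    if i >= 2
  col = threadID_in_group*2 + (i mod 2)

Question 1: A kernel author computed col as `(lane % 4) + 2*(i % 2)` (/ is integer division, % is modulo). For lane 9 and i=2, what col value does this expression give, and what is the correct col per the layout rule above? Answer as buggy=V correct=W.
buggy=1 correct=2

`(lane % 4) + 2*(i % 2)`[9,2]=>1
lane 9=>9/4=2, 9 mod 4=1
i=2  r:2+8=>10  c:2·1+0=>2
col: 1 vs 2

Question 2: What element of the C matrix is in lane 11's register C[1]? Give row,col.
2,7

lane 11->11/4=2, 11 mod 4=3
i=1  r:2+0->2  c:2·3+1->7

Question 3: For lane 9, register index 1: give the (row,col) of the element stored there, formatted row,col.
9: gr=2,th=1
[1] (2+0,1*2+1) = (2,3)

2,3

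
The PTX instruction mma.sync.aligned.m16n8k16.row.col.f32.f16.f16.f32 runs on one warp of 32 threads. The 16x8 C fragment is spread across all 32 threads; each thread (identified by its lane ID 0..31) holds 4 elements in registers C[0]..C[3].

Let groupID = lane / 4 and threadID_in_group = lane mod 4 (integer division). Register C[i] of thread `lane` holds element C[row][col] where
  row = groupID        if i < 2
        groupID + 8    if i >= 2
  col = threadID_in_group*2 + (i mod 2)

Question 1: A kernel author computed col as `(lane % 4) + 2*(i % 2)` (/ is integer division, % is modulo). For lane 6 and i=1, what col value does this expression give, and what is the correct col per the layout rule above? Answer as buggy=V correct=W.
`(lane % 4) + 2*(i % 2)`[6,1]=>4
L=6=>grp=6>>2=1, tig=6&3=2
[1]=>row 1+0=1  col 2·2+1=5
col: 4 vs 5

buggy=4 correct=5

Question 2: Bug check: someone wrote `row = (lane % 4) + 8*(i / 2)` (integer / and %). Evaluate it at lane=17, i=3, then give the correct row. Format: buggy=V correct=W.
`(lane % 4) + 8*(i / 2)`[17,3]=>9
lane 17: grp=4 (17/4), tig=1 (17%4)
i=3: r=4+8=12, c=1*2+1=3
row: 9 vs 12

buggy=9 correct=12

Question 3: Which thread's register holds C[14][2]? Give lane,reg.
25,2

r=14⇒gr=6,Rb=1  c=2⇒th=1,odd=0
L=6*4+1=25  i=1*2+0=2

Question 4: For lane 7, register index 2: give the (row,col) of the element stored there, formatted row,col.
lane 7: grp=1 (7/4), tig=3 (7%4)
i=2: r=1+8=9, c=3*2+0=6

9,6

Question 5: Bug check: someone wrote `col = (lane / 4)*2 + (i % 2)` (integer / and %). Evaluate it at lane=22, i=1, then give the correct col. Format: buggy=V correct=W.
buggy=11 correct=5

`(lane / 4)*2 + (i % 2)`[22,1]→11
lane 22→22/4=5, 22 mod 4=2
i=1  r:5+0→5  c:2·2+1→5
col: 11 vs 5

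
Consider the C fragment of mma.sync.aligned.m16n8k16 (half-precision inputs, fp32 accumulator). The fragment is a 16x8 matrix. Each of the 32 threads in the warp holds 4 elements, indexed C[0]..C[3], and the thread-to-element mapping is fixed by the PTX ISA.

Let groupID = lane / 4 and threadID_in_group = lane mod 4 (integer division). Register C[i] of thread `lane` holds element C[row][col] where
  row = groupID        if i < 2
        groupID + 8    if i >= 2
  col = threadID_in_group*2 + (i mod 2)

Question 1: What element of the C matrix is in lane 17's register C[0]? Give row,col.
17: grp=4,tig=1
[0] (4+0,1*2+0) = (4,2)

4,2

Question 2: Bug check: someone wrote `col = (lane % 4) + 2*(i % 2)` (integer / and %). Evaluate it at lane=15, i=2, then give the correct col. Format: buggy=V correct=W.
`(lane % 4) + 2*(i % 2)`[15,2]->3
lane 15->15/4=3, 15 mod 4=3
i=2  r:3+8->11  c:2·3+0->6
col: 3 vs 6

buggy=3 correct=6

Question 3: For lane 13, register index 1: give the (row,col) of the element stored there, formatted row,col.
3,3

lane 13=>13/4=3, 13 mod 4=1
i=1  r:3+0=>3  c:2·1+1=>3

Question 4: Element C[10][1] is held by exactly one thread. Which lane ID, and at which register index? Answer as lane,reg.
8,3

r=10⇒gr=2,Rb=1  c=1⇒th=0,odd=1
L=2*4+0=8  i=1*2+1=3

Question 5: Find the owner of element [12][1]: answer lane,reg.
r=12→G=4,rhi=1  c=1→T=0,p=1
L=4*4+0=16  i=1*2+1=3

16,3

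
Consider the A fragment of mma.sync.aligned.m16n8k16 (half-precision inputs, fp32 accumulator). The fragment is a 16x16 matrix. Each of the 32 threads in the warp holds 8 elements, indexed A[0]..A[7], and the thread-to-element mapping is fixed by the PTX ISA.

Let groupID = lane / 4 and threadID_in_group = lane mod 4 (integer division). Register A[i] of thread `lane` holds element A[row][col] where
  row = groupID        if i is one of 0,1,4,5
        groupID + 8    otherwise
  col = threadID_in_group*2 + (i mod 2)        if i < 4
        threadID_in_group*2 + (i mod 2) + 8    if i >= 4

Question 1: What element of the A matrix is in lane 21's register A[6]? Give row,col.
13,10

lane 21->21/4=5, 21 mod 4=1
i=6  r:5+8->13  c:2·1+0+8->10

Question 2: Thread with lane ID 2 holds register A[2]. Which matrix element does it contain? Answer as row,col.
8,4

L=2→G=2>>2=0, T=2&3=2
[2]→row 0+8=8  col 2·2+0+0=4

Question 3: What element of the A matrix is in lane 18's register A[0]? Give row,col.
lane 18->18/4=4, 18 mod 4=2
i=0  r:4+0->4  c:2·2+0+0->4

4,4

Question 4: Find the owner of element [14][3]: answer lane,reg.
25,3

r: 14->gid=6,r8=1  c: 3->c8=0,tid=1,i&1=1
L=6*4+1=25  i=0*4+1*2+1=3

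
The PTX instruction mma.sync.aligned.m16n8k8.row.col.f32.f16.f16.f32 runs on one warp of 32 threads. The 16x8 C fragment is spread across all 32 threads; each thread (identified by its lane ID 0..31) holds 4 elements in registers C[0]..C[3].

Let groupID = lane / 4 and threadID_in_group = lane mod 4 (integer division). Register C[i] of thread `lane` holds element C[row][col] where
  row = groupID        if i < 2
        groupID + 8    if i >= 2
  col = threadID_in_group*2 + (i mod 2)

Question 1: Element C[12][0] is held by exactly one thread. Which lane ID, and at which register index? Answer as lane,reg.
16,2

r=12->g=4,rb=1  c=0->t=0,b0=0
L=4*4+0=16  i=1*2+0=2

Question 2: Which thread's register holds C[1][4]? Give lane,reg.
6,0

r=1→G=1,rhi=0  c=4→T=2,p=0
L=1*4+2=6  i=0*2+0=0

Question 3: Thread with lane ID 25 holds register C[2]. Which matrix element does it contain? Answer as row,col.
lane 25->25/4=6, 25 mod 4=1
i=2  r:6+8->14  c:2·1+0->2

14,2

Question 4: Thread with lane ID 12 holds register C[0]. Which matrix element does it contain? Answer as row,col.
3,0

lane 12⇒12/4=3, 12 mod 4=0
i=0  r:3+0⇒3  c:2·0+0⇒0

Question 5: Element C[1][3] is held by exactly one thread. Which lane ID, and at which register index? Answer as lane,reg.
5,1

r: 1->gid=1,r8=0  c: 3->tid=1,i&1=1
L=1*4+1=5  i=0*2+1=1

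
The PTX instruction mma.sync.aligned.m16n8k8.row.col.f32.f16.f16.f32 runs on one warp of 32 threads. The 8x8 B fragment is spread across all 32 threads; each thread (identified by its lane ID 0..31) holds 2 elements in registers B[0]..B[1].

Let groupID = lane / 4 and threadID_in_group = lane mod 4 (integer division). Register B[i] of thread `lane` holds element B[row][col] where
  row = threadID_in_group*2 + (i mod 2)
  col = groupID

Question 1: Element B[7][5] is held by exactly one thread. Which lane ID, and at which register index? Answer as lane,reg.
c=5->g=5  r=7->t=3,b0=1
L=5*4+3=23  i=1=1

23,1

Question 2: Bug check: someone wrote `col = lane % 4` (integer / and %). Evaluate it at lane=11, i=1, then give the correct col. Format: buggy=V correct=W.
buggy=3 correct=2

`lane % 4`[11,1]→3
lane 11: G=2 (11/4), T=3 (11%4)
i=1: r=3*2+1=7, c=G=2
col: 3 vs 2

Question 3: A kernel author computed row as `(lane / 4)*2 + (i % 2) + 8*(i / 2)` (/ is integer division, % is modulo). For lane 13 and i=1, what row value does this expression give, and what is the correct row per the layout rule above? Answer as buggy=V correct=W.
`(lane / 4)*2 + (i % 2) + 8*(i / 2)`[13,1]->7
lane 13: gid=3 (13/4), tid=1 (13%4)
i=1: r=1*2+1=3, c=gid=3
row: 7 vs 3

buggy=7 correct=3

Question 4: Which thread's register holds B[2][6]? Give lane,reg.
c: 6->gid=6  r: 2->tid=1,i&1=0
L=6*4+1=25  i=0=0

25,0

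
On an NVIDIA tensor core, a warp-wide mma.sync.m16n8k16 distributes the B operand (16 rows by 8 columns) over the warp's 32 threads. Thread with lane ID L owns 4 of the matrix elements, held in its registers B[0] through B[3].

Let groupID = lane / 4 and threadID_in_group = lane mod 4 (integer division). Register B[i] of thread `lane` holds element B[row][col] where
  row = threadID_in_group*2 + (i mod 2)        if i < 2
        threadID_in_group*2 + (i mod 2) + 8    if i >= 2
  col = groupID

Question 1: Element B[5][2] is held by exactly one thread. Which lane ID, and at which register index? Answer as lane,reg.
10,1

c=2→G=2  r=5→rhi=0,T=2,p=1
L=2*4+2=10  i=0*2+1=1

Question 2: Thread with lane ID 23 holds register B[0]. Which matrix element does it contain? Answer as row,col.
lane 23: grp=5 (23/4), tig=3 (23%4)
i=0: r=3*2+0+0=6, c=grp=5

6,5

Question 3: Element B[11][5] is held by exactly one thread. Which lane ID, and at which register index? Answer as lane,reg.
c: 5->gid=5  r: 11->r8=1,tid=1,i&1=1
L=5*4+1=21  i=1*2+1=3

21,3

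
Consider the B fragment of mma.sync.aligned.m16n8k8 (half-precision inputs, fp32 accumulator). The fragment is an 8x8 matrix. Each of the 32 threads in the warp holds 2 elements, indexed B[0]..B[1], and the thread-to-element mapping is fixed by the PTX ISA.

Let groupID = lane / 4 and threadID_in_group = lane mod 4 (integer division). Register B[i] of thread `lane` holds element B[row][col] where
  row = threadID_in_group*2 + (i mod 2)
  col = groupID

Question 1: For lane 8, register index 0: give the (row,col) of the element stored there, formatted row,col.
lane 8→8/4=2, 8 mod 4=0
i=0  r:2·0+0→0  c:2

0,2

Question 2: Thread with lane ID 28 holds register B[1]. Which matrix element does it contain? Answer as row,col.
L=28->g=28>>2=7, t=28&3=0
[1]->row 0·2+1=1  col g=7

1,7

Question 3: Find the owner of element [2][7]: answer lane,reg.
29,0

c=7->g=7  r=2->t=1,b0=0
L=7*4+1=29  i=0=0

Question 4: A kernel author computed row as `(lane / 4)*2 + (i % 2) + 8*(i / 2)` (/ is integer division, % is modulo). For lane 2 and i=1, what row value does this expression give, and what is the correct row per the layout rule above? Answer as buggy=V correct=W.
`(lane / 4)*2 + (i % 2) + 8*(i / 2)`[2,1]->1
lane 2->2/4=0, 2 mod 4=2
i=1  r:2·2+1->5  c:0
row: 1 vs 5

buggy=1 correct=5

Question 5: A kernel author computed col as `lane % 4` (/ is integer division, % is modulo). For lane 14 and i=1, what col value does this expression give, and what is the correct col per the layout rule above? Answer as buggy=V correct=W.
buggy=2 correct=3

`lane % 4`[14,1]→2
lane 14: G=3 (14/4), T=2 (14%4)
i=1: r=2*2+1=5, c=G=3
col: 2 vs 3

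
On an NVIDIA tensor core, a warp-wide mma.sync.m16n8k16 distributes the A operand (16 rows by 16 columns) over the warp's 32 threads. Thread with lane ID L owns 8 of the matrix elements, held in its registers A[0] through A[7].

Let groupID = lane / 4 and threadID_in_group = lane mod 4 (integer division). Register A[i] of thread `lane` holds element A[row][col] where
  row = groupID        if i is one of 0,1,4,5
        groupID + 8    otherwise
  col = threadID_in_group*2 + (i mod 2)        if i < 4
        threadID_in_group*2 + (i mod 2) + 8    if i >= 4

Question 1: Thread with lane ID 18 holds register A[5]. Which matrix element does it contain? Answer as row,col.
4,13

lane 18→18/4=4, 18 mod 4=2
i=5  r:4+0→4  c:2·2+1+8→13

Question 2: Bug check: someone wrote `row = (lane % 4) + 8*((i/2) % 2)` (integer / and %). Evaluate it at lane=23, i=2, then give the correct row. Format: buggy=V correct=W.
`(lane % 4) + 8*((i/2) % 2)`[23,2]⇒11
lane 23⇒23/4=5, 23 mod 4=3
i=2  r:5+8⇒13  c:2·3+0+0⇒6
row: 11 vs 13

buggy=11 correct=13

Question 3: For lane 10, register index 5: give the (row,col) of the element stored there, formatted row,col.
L=10->g=10>>2=2, t=10&3=2
[5]->row 2+0=2  col 2·2+1+8=13

2,13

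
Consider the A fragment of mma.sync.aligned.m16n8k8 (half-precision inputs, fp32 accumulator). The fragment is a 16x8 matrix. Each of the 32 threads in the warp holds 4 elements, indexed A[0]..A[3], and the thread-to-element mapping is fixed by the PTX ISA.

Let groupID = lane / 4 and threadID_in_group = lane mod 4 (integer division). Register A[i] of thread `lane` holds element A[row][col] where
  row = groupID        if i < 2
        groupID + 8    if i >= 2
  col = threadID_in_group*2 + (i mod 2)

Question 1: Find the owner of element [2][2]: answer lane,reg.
r:2=>grp=2,rB=0  c:2=>tig=1,lo=0
L=2*4+1=9  i=0*2+0=0

9,0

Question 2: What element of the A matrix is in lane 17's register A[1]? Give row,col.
17: grp=4,tig=1
[1] (4+0,1*2+1) = (4,3)

4,3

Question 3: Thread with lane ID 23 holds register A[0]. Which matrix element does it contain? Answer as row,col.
lane 23: G=5 (23/4), T=3 (23%4)
i=0: r=5+0=5, c=3*2+0=6

5,6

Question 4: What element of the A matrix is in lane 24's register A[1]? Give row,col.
lane 24⇒24/4=6, 24 mod 4=0
i=1  r:6+0⇒6  c:2·0+1⇒1

6,1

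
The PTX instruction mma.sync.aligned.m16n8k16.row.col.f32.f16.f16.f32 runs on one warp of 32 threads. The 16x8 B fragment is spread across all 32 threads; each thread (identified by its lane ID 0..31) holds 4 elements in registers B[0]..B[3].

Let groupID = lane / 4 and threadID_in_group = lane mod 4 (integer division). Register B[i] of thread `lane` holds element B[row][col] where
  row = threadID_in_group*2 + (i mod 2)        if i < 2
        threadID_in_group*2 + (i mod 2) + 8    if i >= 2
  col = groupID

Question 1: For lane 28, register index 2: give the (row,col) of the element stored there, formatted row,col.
8,7

lane 28⇒28/4=7, 28 mod 4=0
i=2  r:2·0+0+8⇒8  c:7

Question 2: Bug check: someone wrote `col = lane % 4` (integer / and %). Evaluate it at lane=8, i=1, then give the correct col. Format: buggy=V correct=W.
buggy=0 correct=2

`lane % 4`[8,1]->0
lane 8: gid=2 (8/4), tid=0 (8%4)
i=1: r=0*2+1+0=1, c=gid=2
col: 0 vs 2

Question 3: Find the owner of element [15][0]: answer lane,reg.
3,3

c=0->g=0  r=15->rb=1,t=3,b0=1
L=0*4+3=3  i=1*2+1=3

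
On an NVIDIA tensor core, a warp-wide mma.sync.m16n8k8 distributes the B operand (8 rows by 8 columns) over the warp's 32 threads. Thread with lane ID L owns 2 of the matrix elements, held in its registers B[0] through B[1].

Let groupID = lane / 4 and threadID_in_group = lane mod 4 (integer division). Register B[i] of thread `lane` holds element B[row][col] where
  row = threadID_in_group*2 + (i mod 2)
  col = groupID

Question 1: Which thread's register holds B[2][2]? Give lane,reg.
c=2⇒gr=2  r=2⇒th=1,odd=0
L=2*4+1=9  i=0=0

9,0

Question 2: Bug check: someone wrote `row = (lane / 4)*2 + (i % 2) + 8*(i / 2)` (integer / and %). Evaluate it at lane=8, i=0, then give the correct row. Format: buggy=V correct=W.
buggy=4 correct=0

`(lane / 4)*2 + (i % 2) + 8*(i / 2)`[8,0]->4
8: g=2,t=0
[0] (0*2+0,2) = (0,2)
row: 4 vs 0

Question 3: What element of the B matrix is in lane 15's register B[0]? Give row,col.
6,3

L=15=>grp=15>>2=3, tig=15&3=3
[0]=>row 3·2+0=6  col grp=3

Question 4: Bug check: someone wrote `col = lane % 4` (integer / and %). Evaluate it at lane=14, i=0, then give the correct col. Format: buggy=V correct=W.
buggy=2 correct=3

`lane % 4`[14,0]⇒2
lane 14: gr=3 (14/4), th=2 (14%4)
i=0: r=2*2+0=4, c=gr=3
col: 2 vs 3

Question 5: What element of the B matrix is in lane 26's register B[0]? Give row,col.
lane 26->26/4=6, 26 mod 4=2
i=0  r:2·2+0->4  c:6

4,6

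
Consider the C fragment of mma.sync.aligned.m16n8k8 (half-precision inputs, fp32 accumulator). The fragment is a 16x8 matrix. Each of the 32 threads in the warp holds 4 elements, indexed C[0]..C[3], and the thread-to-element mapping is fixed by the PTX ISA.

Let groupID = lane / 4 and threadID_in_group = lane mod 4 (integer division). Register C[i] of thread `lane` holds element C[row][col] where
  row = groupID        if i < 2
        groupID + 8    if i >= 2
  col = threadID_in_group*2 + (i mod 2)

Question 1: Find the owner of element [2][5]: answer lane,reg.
r=2→G=2,rhi=0  c=5→T=2,p=1
L=2*4+2=10  i=0*2+1=1

10,1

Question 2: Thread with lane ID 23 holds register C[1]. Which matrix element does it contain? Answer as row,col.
5,7

lane 23: g=5 (23/4), t=3 (23%4)
i=1: r=5+0=5, c=3*2+1=7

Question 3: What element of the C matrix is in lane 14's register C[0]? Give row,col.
lane 14: gid=3 (14/4), tid=2 (14%4)
i=0: r=3+0=3, c=2*2+0=4

3,4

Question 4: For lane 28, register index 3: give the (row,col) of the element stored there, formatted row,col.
28: grp=7,tig=0
[3] (7+8,0*2+1) = (15,1)

15,1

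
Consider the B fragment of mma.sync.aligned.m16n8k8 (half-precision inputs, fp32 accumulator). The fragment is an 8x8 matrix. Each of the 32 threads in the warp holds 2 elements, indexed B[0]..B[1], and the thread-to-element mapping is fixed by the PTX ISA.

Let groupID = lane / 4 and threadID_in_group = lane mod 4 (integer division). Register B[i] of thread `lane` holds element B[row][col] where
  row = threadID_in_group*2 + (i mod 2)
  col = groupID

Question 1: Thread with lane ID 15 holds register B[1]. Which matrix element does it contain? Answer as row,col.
7,3

15: grp=3,tig=3
[1] (3*2+1,3) = (7,3)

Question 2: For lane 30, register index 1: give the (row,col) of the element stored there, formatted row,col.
L=30->gid=30>>2=7, tid=30&3=2
[1]->row 2·2+1=5  col gid=7

5,7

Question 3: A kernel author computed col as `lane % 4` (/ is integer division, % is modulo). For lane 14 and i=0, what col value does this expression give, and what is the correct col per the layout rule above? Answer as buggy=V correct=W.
buggy=2 correct=3

`lane % 4`[14,0]⇒2
L=14⇒gr=14>>2=3, th=14&3=2
[0]⇒row 2·2+0=4  col gr=3
col: 2 vs 3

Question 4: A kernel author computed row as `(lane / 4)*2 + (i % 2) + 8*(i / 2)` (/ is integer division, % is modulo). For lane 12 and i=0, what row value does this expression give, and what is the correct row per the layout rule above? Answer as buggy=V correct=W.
buggy=6 correct=0

`(lane / 4)*2 + (i % 2) + 8*(i / 2)`[12,0]=>6
12: grp=3,tig=0
[0] (0*2+0,3) = (0,3)
row: 6 vs 0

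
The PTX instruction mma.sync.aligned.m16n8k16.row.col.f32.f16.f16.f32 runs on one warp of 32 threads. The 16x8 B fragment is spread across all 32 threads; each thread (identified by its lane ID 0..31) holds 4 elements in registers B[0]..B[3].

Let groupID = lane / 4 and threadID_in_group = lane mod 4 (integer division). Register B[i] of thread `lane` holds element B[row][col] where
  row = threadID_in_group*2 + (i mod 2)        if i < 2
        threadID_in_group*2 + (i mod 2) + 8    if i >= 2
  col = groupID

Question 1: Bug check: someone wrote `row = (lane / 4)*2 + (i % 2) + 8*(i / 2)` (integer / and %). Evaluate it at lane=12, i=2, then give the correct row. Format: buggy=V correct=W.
buggy=14 correct=8

`(lane / 4)*2 + (i % 2) + 8*(i / 2)`[12,2]→14
12: G=3,T=0
[2] (0*2+0+8,3) = (8,3)
row: 14 vs 8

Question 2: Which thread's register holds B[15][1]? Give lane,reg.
7,3

c=1→G=1  r=15→rhi=1,T=3,p=1
L=1*4+3=7  i=1*2+1=3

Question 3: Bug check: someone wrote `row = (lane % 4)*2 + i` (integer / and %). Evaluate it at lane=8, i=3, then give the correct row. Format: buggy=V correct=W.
buggy=3 correct=9

`(lane % 4)*2 + i`[8,3]->3
8: gid=2,tid=0
[3] (0*2+1+8,2) = (9,2)
row: 3 vs 9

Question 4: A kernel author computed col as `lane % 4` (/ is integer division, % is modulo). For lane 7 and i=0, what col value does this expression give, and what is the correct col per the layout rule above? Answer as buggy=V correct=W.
`lane % 4`[7,0]->3
lane 7->7/4=1, 7 mod 4=3
i=0  r:2·3+0+0->6  c:1
col: 3 vs 1

buggy=3 correct=1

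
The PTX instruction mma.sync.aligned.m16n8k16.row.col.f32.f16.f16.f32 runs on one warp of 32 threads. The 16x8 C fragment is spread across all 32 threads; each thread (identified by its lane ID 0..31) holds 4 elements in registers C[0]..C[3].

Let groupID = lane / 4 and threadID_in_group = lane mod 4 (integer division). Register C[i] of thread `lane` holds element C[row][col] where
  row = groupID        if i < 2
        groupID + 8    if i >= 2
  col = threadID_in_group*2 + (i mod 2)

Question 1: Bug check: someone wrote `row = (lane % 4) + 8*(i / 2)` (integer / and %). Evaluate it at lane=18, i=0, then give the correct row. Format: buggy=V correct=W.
buggy=2 correct=4

`(lane % 4) + 8*(i / 2)`[18,0]->2
L=18->g=18>>2=4, t=18&3=2
[0]->row 4+0=4  col 2·2+0=4
row: 2 vs 4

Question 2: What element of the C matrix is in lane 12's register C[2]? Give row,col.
11,0

lane 12→12/4=3, 12 mod 4=0
i=2  r:3+8→11  c:2·0+0→0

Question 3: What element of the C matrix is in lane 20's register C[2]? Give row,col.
lane 20=>20/4=5, 20 mod 4=0
i=2  r:5+8=>13  c:2·0+0=>0

13,0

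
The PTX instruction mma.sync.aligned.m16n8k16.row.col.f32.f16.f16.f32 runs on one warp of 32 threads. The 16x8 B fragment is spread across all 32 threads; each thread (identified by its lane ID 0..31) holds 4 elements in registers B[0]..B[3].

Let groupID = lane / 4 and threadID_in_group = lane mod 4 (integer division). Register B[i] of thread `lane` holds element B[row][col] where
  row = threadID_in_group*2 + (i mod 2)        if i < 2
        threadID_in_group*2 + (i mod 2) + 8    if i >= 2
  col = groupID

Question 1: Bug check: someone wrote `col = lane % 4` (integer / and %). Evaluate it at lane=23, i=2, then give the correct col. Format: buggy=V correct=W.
buggy=3 correct=5

`lane % 4`[23,2]->3
L=23->g=23>>2=5, t=23&3=3
[2]->row 3·2+0+8=14  col g=5
col: 3 vs 5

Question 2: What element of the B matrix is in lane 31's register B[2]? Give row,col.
14,7

L=31=>grp=31>>2=7, tig=31&3=3
[2]=>row 3·2+0+8=14  col grp=7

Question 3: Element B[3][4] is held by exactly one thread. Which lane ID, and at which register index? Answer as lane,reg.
c=4⇒gr=4  r=3⇒Rb=0,th=1,odd=1
L=4*4+1=17  i=0*2+1=1

17,1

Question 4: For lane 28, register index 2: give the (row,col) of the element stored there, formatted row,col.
8,7

28: G=7,T=0
[2] (0*2+0+8,7) = (8,7)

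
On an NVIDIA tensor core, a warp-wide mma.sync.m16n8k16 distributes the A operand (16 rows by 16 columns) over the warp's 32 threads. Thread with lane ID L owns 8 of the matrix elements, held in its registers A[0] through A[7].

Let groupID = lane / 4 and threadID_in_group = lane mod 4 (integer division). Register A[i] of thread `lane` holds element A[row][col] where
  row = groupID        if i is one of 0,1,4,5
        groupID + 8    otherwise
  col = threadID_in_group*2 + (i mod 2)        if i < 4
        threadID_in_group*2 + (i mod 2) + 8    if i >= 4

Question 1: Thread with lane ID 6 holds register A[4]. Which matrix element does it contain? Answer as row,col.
lane 6: gid=1 (6/4), tid=2 (6%4)
i=4: r=1+0=1, c=2*2+0+8=12

1,12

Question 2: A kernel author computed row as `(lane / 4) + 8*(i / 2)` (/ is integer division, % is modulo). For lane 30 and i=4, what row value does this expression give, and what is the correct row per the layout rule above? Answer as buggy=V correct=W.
`(lane / 4) + 8*(i / 2)`[30,4]⇒23
30: gr=7,th=2
[4] (7+0,2*2+0+8) = (7,12)
row: 23 vs 7

buggy=23 correct=7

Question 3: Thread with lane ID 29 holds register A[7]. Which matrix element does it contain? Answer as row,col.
29: gid=7,tid=1
[7] (7+8,1*2+1+8) = (15,11)

15,11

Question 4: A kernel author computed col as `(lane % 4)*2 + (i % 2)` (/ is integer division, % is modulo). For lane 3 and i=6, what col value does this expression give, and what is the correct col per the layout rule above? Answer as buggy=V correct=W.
`(lane % 4)*2 + (i % 2)`[3,6]→6
3: G=0,T=3
[6] (0+8,3*2+0+8) = (8,14)
col: 6 vs 14

buggy=6 correct=14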